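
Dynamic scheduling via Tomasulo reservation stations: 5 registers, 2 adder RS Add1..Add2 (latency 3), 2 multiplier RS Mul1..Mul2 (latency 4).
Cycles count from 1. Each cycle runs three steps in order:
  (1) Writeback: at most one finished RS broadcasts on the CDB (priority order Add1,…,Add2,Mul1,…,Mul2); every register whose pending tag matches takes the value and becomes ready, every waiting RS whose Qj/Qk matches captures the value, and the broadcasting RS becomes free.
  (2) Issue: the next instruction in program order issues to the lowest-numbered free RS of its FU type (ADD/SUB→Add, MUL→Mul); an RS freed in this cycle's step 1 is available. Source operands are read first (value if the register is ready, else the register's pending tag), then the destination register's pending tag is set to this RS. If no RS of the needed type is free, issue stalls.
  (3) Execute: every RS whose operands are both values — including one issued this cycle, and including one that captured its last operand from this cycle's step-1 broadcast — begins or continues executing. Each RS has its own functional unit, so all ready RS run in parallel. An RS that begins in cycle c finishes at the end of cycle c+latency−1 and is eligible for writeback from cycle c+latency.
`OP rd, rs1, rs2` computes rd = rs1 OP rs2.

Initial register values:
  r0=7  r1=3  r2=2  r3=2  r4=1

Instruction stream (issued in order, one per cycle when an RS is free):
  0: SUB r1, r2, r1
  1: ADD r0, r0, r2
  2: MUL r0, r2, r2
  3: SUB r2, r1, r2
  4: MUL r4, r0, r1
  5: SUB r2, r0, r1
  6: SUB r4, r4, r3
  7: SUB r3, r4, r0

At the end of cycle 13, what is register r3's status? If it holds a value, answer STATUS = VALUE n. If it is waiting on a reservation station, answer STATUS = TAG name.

  c1: issue SUB r1<-Add1  regs: r0:7,r1:Add1,r2:2,r3:2,r4:1
  c2: issue ADD r0<-Add2  regs: r0:Add2,r1:Add1,r2:2,r3:2,r4:1
  c3: issue MUL r0<-Mul1  regs: r0:Mul1,r1:Add1,r2:2,r3:2,r4:1
  c4: CDB Add1=-1; issue SUB r2<-Add1  regs: r0:Mul1,r1:-1,r2:Add1,r3:2,r4:1
  c5: CDB Add2=9; issue MUL r4<-Mul2  regs: r0:Mul1,r1:-1,r2:Add1,r3:2,r4:Mul2
  c6: issue SUB r2<-Add2  regs: r0:Mul1,r1:-1,r2:Add2,r3:2,r4:Mul2
  c7: CDB Add1=-3; issue SUB r4<-Add1  regs: r0:Mul1,r1:-1,r2:Add2,r3:2,r4:Add1
  c8: CDB Mul1=4; stall  regs: r0:4,r1:-1,r2:Add2,r3:2,r4:Add1
  c9: stall  regs: r0:4,r1:-1,r2:Add2,r3:2,r4:Add1
  c10: stall  regs: r0:4,r1:-1,r2:Add2,r3:2,r4:Add1
  c11: CDB Add2=5; issue SUB r3<-Add2  regs: r0:4,r1:-1,r2:5,r3:Add2,r4:Add1
  c12: CDB Mul2=-4  regs: r0:4,r1:-1,r2:5,r3:Add2,r4:Add1
  c13: -  regs: r0:4,r1:-1,r2:5,r3:Add2,r4:Add1

STATUS = TAG Add2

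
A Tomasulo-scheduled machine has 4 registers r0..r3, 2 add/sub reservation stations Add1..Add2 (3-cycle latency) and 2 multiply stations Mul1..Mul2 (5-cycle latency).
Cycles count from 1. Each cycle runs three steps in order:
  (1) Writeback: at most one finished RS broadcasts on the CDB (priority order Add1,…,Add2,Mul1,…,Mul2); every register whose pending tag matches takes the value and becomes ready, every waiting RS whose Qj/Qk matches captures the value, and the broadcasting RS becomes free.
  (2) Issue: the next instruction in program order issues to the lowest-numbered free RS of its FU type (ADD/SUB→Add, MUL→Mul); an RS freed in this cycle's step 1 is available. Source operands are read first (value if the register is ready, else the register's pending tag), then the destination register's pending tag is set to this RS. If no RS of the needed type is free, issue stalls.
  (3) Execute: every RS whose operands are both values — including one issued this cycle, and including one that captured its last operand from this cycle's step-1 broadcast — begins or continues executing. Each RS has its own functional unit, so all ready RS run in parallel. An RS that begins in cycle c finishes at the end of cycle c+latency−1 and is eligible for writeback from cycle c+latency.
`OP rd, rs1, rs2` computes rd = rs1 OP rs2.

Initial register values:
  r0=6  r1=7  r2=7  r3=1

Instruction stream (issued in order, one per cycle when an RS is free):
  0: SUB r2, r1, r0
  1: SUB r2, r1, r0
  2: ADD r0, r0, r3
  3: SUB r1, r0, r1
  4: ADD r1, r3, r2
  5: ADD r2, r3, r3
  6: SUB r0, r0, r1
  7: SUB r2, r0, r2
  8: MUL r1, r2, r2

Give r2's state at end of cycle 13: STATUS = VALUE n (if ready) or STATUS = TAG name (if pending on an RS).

c1: issue SUB r2<-Add1 | r0:6,r1:7,r2:Add1,r3:1
c2: issue SUB r2<-Add2 | r0:6,r1:7,r2:Add2,r3:1
c3: stall | r0:6,r1:7,r2:Add2,r3:1
c4: CDB Add1=1; issue ADD r0<-Add1 | r0:Add1,r1:7,r2:Add2,r3:1
c5: CDB Add2=1; issue SUB r1<-Add2 | r0:Add1,r1:Add2,r2:1,r3:1
c6: stall | r0:Add1,r1:Add2,r2:1,r3:1
c7: CDB Add1=7; issue ADD r1<-Add1 | r0:7,r1:Add1,r2:1,r3:1
c8: stall | r0:7,r1:Add1,r2:1,r3:1
c9: stall | r0:7,r1:Add1,r2:1,r3:1
c10: CDB Add1=2; issue ADD r2<-Add1 | r0:7,r1:2,r2:Add1,r3:1
c11: CDB Add2=0; issue SUB r0<-Add2 | r0:Add2,r1:2,r2:Add1,r3:1
c12: stall | r0:Add2,r1:2,r2:Add1,r3:1
c13: CDB Add1=2; issue SUB r2<-Add1 | r0:Add2,r1:2,r2:Add1,r3:1

STATUS = TAG Add1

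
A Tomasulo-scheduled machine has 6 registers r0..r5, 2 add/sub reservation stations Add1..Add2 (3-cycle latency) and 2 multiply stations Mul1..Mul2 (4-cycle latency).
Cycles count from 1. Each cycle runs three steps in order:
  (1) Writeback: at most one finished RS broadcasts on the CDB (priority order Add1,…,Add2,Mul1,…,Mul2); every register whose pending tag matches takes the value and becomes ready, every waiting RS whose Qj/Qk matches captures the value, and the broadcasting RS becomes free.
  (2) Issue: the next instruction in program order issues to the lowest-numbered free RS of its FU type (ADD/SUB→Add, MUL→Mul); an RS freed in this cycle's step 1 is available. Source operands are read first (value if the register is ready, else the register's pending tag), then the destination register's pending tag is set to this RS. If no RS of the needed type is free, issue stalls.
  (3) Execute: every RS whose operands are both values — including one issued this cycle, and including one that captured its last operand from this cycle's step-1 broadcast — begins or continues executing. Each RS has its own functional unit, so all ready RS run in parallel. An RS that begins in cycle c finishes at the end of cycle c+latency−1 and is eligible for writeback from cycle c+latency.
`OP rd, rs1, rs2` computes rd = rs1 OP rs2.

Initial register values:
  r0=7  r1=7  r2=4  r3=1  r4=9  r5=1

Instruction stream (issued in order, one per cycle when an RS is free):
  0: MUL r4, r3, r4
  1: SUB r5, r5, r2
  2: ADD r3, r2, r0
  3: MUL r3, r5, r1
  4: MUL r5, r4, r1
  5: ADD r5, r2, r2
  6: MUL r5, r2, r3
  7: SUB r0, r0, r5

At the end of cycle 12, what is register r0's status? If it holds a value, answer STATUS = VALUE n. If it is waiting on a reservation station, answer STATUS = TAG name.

cycle 1: issue MUL r4<-Mul1 // r0:7,r1:7,r2:4,r3:1,r4:Mul1,r5:1
cycle 2: issue SUB r5<-Add1 // r0:7,r1:7,r2:4,r3:1,r4:Mul1,r5:Add1
cycle 3: issue ADD r3<-Add2 // r0:7,r1:7,r2:4,r3:Add2,r4:Mul1,r5:Add1
cycle 4: issue MUL r3<-Mul2 // r0:7,r1:7,r2:4,r3:Mul2,r4:Mul1,r5:Add1
cycle 5: CDB Add1=-3; stall // r0:7,r1:7,r2:4,r3:Mul2,r4:Mul1,r5:-3
cycle 6: CDB Add2=11; stall // r0:7,r1:7,r2:4,r3:Mul2,r4:Mul1,r5:-3
cycle 7: CDB Mul1=9; issue MUL r5<-Mul1 // r0:7,r1:7,r2:4,r3:Mul2,r4:9,r5:Mul1
cycle 8: issue ADD r5<-Add1 // r0:7,r1:7,r2:4,r3:Mul2,r4:9,r5:Add1
cycle 9: CDB Mul2=-21; issue MUL r5<-Mul2 // r0:7,r1:7,r2:4,r3:-21,r4:9,r5:Mul2
cycle 10: issue SUB r0<-Add2 // r0:Add2,r1:7,r2:4,r3:-21,r4:9,r5:Mul2
cycle 11: CDB Add1=8 // r0:Add2,r1:7,r2:4,r3:-21,r4:9,r5:Mul2
cycle 12: CDB Mul1=63 // r0:Add2,r1:7,r2:4,r3:-21,r4:9,r5:Mul2

STATUS = TAG Add2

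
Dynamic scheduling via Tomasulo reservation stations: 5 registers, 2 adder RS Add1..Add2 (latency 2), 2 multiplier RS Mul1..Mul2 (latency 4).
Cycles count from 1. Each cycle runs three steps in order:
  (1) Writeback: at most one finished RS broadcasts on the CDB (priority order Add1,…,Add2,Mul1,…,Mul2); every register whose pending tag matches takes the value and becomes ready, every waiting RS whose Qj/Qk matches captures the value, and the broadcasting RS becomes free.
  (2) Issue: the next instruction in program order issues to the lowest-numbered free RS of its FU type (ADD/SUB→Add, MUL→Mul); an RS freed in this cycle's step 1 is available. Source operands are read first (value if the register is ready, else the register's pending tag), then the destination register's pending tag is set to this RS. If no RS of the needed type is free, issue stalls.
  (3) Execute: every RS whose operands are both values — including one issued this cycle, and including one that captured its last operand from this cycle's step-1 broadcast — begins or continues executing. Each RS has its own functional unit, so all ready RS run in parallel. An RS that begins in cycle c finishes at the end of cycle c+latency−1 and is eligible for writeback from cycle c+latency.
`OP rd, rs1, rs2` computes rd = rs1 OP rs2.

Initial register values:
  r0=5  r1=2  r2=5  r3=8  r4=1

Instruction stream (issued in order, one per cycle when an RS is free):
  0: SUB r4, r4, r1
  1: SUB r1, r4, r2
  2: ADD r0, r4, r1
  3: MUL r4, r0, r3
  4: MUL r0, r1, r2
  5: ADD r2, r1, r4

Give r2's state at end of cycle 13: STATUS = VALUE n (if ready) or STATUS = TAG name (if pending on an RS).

STATUS = VALUE -62

c1: issue SUB r4<-Add1 | r0:5,r1:2,r2:5,r3:8,r4:Add1
c2: issue SUB r1<-Add2 | r0:5,r1:Add2,r2:5,r3:8,r4:Add1
c3: CDB Add1=-1; issue ADD r0<-Add1 | r0:Add1,r1:Add2,r2:5,r3:8,r4:-1
c4: issue MUL r4<-Mul1 | r0:Add1,r1:Add2,r2:5,r3:8,r4:Mul1
c5: CDB Add2=-6; issue MUL r0<-Mul2 | r0:Mul2,r1:-6,r2:5,r3:8,r4:Mul1
c6: issue ADD r2<-Add2 | r0:Mul2,r1:-6,r2:Add2,r3:8,r4:Mul1
c7: CDB Add1=-7 | r0:Mul2,r1:-6,r2:Add2,r3:8,r4:Mul1
c8: - | r0:Mul2,r1:-6,r2:Add2,r3:8,r4:Mul1
c9: CDB Mul2=-30 | r0:-30,r1:-6,r2:Add2,r3:8,r4:Mul1
c10: - | r0:-30,r1:-6,r2:Add2,r3:8,r4:Mul1
c11: CDB Mul1=-56 | r0:-30,r1:-6,r2:Add2,r3:8,r4:-56
c12: - | r0:-30,r1:-6,r2:Add2,r3:8,r4:-56
c13: CDB Add2=-62 | r0:-30,r1:-6,r2:-62,r3:8,r4:-56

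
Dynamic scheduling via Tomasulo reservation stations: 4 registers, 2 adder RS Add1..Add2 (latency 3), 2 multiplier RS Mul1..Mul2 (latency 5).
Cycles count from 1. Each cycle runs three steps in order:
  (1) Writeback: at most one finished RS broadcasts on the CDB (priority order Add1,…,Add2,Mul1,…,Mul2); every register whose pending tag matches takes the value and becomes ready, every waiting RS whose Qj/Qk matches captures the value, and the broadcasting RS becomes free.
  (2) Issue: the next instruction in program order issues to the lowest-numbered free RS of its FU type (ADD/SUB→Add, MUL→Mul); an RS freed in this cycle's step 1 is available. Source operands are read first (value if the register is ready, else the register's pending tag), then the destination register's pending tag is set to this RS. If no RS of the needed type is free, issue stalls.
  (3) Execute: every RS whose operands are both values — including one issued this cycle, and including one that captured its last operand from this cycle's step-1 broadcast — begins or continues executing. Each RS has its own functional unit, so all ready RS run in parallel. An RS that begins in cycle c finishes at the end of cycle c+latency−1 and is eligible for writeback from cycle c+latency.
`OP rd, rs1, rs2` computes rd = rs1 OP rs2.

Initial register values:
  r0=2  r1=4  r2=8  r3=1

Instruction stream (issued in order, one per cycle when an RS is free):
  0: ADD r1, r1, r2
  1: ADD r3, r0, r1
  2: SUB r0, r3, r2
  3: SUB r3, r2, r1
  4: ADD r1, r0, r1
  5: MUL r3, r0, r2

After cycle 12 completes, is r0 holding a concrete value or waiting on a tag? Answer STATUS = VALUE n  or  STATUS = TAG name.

STATUS = VALUE 6

cycle 1: issue ADD r1<-Add1 // r0:2,r1:Add1,r2:8,r3:1
cycle 2: issue ADD r3<-Add2 // r0:2,r1:Add1,r2:8,r3:Add2
cycle 3: stall // r0:2,r1:Add1,r2:8,r3:Add2
cycle 4: CDB Add1=12; issue SUB r0<-Add1 // r0:Add1,r1:12,r2:8,r3:Add2
cycle 5: stall // r0:Add1,r1:12,r2:8,r3:Add2
cycle 6: stall // r0:Add1,r1:12,r2:8,r3:Add2
cycle 7: CDB Add2=14; issue SUB r3<-Add2 // r0:Add1,r1:12,r2:8,r3:Add2
cycle 8: stall // r0:Add1,r1:12,r2:8,r3:Add2
cycle 9: stall // r0:Add1,r1:12,r2:8,r3:Add2
cycle 10: CDB Add1=6; issue ADD r1<-Add1 // r0:6,r1:Add1,r2:8,r3:Add2
cycle 11: CDB Add2=-4; issue MUL r3<-Mul1 // r0:6,r1:Add1,r2:8,r3:Mul1
cycle 12: - // r0:6,r1:Add1,r2:8,r3:Mul1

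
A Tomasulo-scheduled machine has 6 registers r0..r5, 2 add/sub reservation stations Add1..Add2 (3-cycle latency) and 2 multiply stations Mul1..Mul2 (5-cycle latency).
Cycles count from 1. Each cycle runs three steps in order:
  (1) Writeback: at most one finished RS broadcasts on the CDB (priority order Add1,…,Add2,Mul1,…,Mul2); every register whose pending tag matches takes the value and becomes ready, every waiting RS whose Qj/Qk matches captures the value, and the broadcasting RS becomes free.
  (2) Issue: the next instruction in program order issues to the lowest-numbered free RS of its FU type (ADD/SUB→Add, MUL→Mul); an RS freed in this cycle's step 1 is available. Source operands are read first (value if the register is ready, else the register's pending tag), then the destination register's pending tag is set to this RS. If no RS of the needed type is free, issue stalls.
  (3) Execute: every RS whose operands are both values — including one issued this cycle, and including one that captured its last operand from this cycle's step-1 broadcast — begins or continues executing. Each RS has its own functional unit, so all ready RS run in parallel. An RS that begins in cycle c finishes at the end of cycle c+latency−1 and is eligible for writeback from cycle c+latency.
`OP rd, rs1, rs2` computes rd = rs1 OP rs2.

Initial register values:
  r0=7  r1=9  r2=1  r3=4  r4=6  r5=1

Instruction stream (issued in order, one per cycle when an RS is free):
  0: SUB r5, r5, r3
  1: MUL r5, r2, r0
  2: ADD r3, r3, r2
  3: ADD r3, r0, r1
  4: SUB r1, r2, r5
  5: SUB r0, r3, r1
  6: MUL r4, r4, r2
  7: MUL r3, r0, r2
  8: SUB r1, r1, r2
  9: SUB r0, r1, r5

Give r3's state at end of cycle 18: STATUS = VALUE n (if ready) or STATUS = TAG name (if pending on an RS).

  c1: issue SUB r5<-Add1  regs: r0:7,r1:9,r2:1,r3:4,r4:6,r5:Add1
  c2: issue MUL r5<-Mul1  regs: r0:7,r1:9,r2:1,r3:4,r4:6,r5:Mul1
  c3: issue ADD r3<-Add2  regs: r0:7,r1:9,r2:1,r3:Add2,r4:6,r5:Mul1
  c4: CDB Add1=-3; issue ADD r3<-Add1  regs: r0:7,r1:9,r2:1,r3:Add1,r4:6,r5:Mul1
  c5: stall  regs: r0:7,r1:9,r2:1,r3:Add1,r4:6,r5:Mul1
  c6: CDB Add2=5; issue SUB r1<-Add2  regs: r0:7,r1:Add2,r2:1,r3:Add1,r4:6,r5:Mul1
  c7: CDB Add1=16; issue SUB r0<-Add1  regs: r0:Add1,r1:Add2,r2:1,r3:16,r4:6,r5:Mul1
  c8: CDB Mul1=7; issue MUL r4<-Mul1  regs: r0:Add1,r1:Add2,r2:1,r3:16,r4:Mul1,r5:7
  c9: issue MUL r3<-Mul2  regs: r0:Add1,r1:Add2,r2:1,r3:Mul2,r4:Mul1,r5:7
  c10: stall  regs: r0:Add1,r1:Add2,r2:1,r3:Mul2,r4:Mul1,r5:7
  c11: CDB Add2=-6; issue SUB r1<-Add2  regs: r0:Add1,r1:Add2,r2:1,r3:Mul2,r4:Mul1,r5:7
  c12: stall  regs: r0:Add1,r1:Add2,r2:1,r3:Mul2,r4:Mul1,r5:7
  c13: CDB Mul1=6; stall  regs: r0:Add1,r1:Add2,r2:1,r3:Mul2,r4:6,r5:7
  c14: CDB Add1=22; issue SUB r0<-Add1  regs: r0:Add1,r1:Add2,r2:1,r3:Mul2,r4:6,r5:7
  c15: CDB Add2=-7  regs: r0:Add1,r1:-7,r2:1,r3:Mul2,r4:6,r5:7
  c16: -  regs: r0:Add1,r1:-7,r2:1,r3:Mul2,r4:6,r5:7
  c17: -  regs: r0:Add1,r1:-7,r2:1,r3:Mul2,r4:6,r5:7
  c18: CDB Add1=-14  regs: r0:-14,r1:-7,r2:1,r3:Mul2,r4:6,r5:7

STATUS = TAG Mul2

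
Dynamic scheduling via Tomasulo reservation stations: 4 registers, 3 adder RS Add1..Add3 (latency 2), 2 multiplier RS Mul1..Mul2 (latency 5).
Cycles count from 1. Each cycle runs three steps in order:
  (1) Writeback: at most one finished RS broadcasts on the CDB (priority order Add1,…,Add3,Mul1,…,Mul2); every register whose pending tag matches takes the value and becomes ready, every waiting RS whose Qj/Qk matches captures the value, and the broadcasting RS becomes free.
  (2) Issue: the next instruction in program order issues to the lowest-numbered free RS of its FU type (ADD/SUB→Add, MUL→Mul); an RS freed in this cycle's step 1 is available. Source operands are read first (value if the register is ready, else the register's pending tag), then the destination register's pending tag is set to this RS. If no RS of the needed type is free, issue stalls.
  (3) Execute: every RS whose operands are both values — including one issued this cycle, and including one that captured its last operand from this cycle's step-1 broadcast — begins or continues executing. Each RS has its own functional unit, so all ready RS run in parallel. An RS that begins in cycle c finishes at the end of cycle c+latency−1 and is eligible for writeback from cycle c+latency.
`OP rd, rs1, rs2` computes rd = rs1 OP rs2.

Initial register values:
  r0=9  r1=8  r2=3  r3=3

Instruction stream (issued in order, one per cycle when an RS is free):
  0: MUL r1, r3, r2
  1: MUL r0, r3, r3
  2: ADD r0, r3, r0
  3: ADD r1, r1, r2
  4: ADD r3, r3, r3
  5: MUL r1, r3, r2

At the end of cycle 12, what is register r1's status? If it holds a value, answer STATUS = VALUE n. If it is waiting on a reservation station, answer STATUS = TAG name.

STATUS = VALUE 18

c1: issue MUL r1<-Mul1 | r0:9,r1:Mul1,r2:3,r3:3
c2: issue MUL r0<-Mul2 | r0:Mul2,r1:Mul1,r2:3,r3:3
c3: issue ADD r0<-Add1 | r0:Add1,r1:Mul1,r2:3,r3:3
c4: issue ADD r1<-Add2 | r0:Add1,r1:Add2,r2:3,r3:3
c5: issue ADD r3<-Add3 | r0:Add1,r1:Add2,r2:3,r3:Add3
c6: CDB Mul1=9; issue MUL r1<-Mul1 | r0:Add1,r1:Mul1,r2:3,r3:Add3
c7: CDB Add3=6 | r0:Add1,r1:Mul1,r2:3,r3:6
c8: CDB Add2=12 | r0:Add1,r1:Mul1,r2:3,r3:6
c9: CDB Mul2=9 | r0:Add1,r1:Mul1,r2:3,r3:6
c10: - | r0:Add1,r1:Mul1,r2:3,r3:6
c11: CDB Add1=12 | r0:12,r1:Mul1,r2:3,r3:6
c12: CDB Mul1=18 | r0:12,r1:18,r2:3,r3:6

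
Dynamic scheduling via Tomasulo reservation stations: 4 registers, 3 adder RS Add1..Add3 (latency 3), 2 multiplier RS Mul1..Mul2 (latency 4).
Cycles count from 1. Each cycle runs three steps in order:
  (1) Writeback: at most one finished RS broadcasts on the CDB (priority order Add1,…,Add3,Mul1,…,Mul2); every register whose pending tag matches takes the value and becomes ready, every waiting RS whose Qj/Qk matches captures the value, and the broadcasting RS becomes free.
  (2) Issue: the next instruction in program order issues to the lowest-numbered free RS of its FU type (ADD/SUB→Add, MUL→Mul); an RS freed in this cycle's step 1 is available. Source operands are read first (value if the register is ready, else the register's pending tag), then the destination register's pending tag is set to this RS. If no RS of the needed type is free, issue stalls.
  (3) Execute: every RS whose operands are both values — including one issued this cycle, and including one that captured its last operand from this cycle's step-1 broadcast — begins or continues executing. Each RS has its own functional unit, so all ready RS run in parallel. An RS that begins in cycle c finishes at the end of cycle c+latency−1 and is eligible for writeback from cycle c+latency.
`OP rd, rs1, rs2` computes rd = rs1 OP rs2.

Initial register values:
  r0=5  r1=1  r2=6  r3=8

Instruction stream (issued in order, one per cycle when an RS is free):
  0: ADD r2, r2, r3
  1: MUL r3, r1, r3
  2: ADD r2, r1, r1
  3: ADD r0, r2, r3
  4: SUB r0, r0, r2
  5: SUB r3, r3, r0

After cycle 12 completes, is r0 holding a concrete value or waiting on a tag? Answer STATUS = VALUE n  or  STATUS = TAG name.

STATUS = TAG Add3

  c1: issue ADD r2<-Add1  regs: r0:5,r1:1,r2:Add1,r3:8
  c2: issue MUL r3<-Mul1  regs: r0:5,r1:1,r2:Add1,r3:Mul1
  c3: issue ADD r2<-Add2  regs: r0:5,r1:1,r2:Add2,r3:Mul1
  c4: CDB Add1=14; issue ADD r0<-Add1  regs: r0:Add1,r1:1,r2:Add2,r3:Mul1
  c5: issue SUB r0<-Add3  regs: r0:Add3,r1:1,r2:Add2,r3:Mul1
  c6: CDB Add2=2; issue SUB r3<-Add2  regs: r0:Add3,r1:1,r2:2,r3:Add2
  c7: CDB Mul1=8  regs: r0:Add3,r1:1,r2:2,r3:Add2
  c8: -  regs: r0:Add3,r1:1,r2:2,r3:Add2
  c9: -  regs: r0:Add3,r1:1,r2:2,r3:Add2
  c10: CDB Add1=10  regs: r0:Add3,r1:1,r2:2,r3:Add2
  c11: -  regs: r0:Add3,r1:1,r2:2,r3:Add2
  c12: -  regs: r0:Add3,r1:1,r2:2,r3:Add2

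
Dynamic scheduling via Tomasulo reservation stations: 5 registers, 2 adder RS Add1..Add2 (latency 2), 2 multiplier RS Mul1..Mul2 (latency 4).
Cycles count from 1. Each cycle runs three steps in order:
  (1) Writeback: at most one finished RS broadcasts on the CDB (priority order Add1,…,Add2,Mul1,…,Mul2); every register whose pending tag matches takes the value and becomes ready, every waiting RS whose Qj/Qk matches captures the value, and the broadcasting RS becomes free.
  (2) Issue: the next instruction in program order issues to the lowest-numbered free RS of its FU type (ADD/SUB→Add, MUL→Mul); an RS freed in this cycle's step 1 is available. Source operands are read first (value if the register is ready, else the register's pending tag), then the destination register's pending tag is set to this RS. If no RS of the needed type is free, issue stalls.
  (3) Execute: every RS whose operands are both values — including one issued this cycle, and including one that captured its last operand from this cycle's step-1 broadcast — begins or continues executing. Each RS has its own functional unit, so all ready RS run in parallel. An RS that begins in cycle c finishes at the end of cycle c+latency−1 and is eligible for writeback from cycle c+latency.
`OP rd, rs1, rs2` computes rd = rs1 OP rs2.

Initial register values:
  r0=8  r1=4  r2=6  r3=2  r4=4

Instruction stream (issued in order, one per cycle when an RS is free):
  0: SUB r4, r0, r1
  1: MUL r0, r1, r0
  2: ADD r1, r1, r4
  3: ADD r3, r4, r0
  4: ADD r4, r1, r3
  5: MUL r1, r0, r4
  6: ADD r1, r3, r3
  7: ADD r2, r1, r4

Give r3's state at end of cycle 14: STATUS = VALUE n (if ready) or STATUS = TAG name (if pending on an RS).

STATUS = VALUE 36

cycle 1: issue SUB r4<-Add1 // r0:8,r1:4,r2:6,r3:2,r4:Add1
cycle 2: issue MUL r0<-Mul1 // r0:Mul1,r1:4,r2:6,r3:2,r4:Add1
cycle 3: CDB Add1=4; issue ADD r1<-Add1 // r0:Mul1,r1:Add1,r2:6,r3:2,r4:4
cycle 4: issue ADD r3<-Add2 // r0:Mul1,r1:Add1,r2:6,r3:Add2,r4:4
cycle 5: CDB Add1=8; issue ADD r4<-Add1 // r0:Mul1,r1:8,r2:6,r3:Add2,r4:Add1
cycle 6: CDB Mul1=32; issue MUL r1<-Mul1 // r0:32,r1:Mul1,r2:6,r3:Add2,r4:Add1
cycle 7: stall // r0:32,r1:Mul1,r2:6,r3:Add2,r4:Add1
cycle 8: CDB Add2=36; issue ADD r1<-Add2 // r0:32,r1:Add2,r2:6,r3:36,r4:Add1
cycle 9: stall // r0:32,r1:Add2,r2:6,r3:36,r4:Add1
cycle 10: CDB Add1=44; issue ADD r2<-Add1 // r0:32,r1:Add2,r2:Add1,r3:36,r4:44
cycle 11: CDB Add2=72 // r0:32,r1:72,r2:Add1,r3:36,r4:44
cycle 12: - // r0:32,r1:72,r2:Add1,r3:36,r4:44
cycle 13: CDB Add1=116 // r0:32,r1:72,r2:116,r3:36,r4:44
cycle 14: CDB Mul1=1408 // r0:32,r1:72,r2:116,r3:36,r4:44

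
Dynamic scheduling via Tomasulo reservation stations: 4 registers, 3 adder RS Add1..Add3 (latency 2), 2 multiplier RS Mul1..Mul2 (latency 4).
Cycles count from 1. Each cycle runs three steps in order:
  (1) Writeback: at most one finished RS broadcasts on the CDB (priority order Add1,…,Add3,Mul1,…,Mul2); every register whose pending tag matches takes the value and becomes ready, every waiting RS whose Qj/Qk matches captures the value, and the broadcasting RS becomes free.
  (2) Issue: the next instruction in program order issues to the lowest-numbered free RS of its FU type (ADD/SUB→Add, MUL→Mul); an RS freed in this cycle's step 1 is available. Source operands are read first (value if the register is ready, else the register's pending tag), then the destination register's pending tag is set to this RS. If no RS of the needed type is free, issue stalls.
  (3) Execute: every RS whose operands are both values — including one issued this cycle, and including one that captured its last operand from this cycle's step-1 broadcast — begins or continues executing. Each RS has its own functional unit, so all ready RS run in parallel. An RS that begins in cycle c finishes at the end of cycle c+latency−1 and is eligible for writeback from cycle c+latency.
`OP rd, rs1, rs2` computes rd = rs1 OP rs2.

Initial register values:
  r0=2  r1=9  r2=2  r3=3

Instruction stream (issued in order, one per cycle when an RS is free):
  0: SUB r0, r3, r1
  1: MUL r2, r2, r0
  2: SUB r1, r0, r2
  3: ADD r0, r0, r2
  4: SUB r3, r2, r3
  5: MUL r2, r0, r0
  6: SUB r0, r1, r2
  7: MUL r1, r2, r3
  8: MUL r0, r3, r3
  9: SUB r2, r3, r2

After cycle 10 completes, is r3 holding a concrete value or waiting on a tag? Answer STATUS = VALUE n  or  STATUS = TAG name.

STATUS = TAG Add3

cycle 1: issue SUB r0<-Add1 // r0:Add1,r1:9,r2:2,r3:3
cycle 2: issue MUL r2<-Mul1 // r0:Add1,r1:9,r2:Mul1,r3:3
cycle 3: CDB Add1=-6; issue SUB r1<-Add1 // r0:-6,r1:Add1,r2:Mul1,r3:3
cycle 4: issue ADD r0<-Add2 // r0:Add2,r1:Add1,r2:Mul1,r3:3
cycle 5: issue SUB r3<-Add3 // r0:Add2,r1:Add1,r2:Mul1,r3:Add3
cycle 6: issue MUL r2<-Mul2 // r0:Add2,r1:Add1,r2:Mul2,r3:Add3
cycle 7: CDB Mul1=-12; stall // r0:Add2,r1:Add1,r2:Mul2,r3:Add3
cycle 8: stall // r0:Add2,r1:Add1,r2:Mul2,r3:Add3
cycle 9: CDB Add1=6; issue SUB r0<-Add1 // r0:Add1,r1:6,r2:Mul2,r3:Add3
cycle 10: CDB Add2=-18; issue MUL r1<-Mul1 // r0:Add1,r1:Mul1,r2:Mul2,r3:Add3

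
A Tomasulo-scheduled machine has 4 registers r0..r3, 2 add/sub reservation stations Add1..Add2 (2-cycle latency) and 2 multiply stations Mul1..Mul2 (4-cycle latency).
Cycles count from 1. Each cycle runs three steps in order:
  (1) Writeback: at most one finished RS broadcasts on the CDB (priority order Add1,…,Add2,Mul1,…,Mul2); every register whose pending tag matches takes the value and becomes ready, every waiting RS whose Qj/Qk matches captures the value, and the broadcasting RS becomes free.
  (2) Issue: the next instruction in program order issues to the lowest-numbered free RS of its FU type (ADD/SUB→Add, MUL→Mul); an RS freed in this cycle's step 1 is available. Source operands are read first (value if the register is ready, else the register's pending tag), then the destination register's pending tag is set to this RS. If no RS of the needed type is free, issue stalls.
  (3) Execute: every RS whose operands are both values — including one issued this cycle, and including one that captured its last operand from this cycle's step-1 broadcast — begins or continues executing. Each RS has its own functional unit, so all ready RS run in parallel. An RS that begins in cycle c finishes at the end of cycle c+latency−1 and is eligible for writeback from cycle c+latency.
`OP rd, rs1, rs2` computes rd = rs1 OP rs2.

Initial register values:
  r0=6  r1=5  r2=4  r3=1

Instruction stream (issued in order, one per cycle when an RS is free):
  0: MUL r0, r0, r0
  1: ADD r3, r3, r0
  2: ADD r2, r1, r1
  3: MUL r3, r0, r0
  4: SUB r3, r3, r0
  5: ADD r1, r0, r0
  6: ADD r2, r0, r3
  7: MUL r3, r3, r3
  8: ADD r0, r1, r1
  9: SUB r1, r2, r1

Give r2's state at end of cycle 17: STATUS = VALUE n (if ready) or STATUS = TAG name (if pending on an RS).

STATUS = VALUE 1296

cycle 1: issue MUL r0<-Mul1 // r0:Mul1,r1:5,r2:4,r3:1
cycle 2: issue ADD r3<-Add1 // r0:Mul1,r1:5,r2:4,r3:Add1
cycle 3: issue ADD r2<-Add2 // r0:Mul1,r1:5,r2:Add2,r3:Add1
cycle 4: issue MUL r3<-Mul2 // r0:Mul1,r1:5,r2:Add2,r3:Mul2
cycle 5: CDB Add2=10; issue SUB r3<-Add2 // r0:Mul1,r1:5,r2:10,r3:Add2
cycle 6: CDB Mul1=36; stall // r0:36,r1:5,r2:10,r3:Add2
cycle 7: stall // r0:36,r1:5,r2:10,r3:Add2
cycle 8: CDB Add1=37; issue ADD r1<-Add1 // r0:36,r1:Add1,r2:10,r3:Add2
cycle 9: stall // r0:36,r1:Add1,r2:10,r3:Add2
cycle 10: CDB Add1=72; issue ADD r2<-Add1 // r0:36,r1:72,r2:Add1,r3:Add2
cycle 11: CDB Mul2=1296; issue MUL r3<-Mul1 // r0:36,r1:72,r2:Add1,r3:Mul1
cycle 12: stall // r0:36,r1:72,r2:Add1,r3:Mul1
cycle 13: CDB Add2=1260; issue ADD r0<-Add2 // r0:Add2,r1:72,r2:Add1,r3:Mul1
cycle 14: stall // r0:Add2,r1:72,r2:Add1,r3:Mul1
cycle 15: CDB Add1=1296; issue SUB r1<-Add1 // r0:Add2,r1:Add1,r2:1296,r3:Mul1
cycle 16: CDB Add2=144 // r0:144,r1:Add1,r2:1296,r3:Mul1
cycle 17: CDB Add1=1224 // r0:144,r1:1224,r2:1296,r3:Mul1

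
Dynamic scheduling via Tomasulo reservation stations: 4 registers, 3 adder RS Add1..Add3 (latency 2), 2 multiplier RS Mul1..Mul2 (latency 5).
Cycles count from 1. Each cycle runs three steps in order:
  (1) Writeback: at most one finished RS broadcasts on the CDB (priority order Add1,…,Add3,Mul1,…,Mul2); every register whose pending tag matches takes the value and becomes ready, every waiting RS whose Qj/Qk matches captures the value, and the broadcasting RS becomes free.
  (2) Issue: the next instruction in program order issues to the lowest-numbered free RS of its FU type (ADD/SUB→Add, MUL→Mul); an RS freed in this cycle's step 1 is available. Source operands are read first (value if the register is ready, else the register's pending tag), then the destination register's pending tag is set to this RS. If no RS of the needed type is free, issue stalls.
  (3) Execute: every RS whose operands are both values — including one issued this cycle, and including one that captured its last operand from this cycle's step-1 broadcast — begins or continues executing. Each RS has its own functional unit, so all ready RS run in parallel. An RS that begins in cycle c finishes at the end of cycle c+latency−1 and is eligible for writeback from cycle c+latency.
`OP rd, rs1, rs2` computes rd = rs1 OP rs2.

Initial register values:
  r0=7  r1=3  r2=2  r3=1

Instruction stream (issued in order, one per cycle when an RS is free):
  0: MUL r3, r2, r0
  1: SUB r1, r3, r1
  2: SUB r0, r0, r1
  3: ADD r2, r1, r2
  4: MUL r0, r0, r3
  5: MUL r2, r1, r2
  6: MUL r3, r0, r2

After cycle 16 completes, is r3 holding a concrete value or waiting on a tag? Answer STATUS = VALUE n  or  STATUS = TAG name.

c1: issue MUL r3<-Mul1 | r0:7,r1:3,r2:2,r3:Mul1
c2: issue SUB r1<-Add1 | r0:7,r1:Add1,r2:2,r3:Mul1
c3: issue SUB r0<-Add2 | r0:Add2,r1:Add1,r2:2,r3:Mul1
c4: issue ADD r2<-Add3 | r0:Add2,r1:Add1,r2:Add3,r3:Mul1
c5: issue MUL r0<-Mul2 | r0:Mul2,r1:Add1,r2:Add3,r3:Mul1
c6: CDB Mul1=14; issue MUL r2<-Mul1 | r0:Mul2,r1:Add1,r2:Mul1,r3:14
c7: stall | r0:Mul2,r1:Add1,r2:Mul1,r3:14
c8: CDB Add1=11; stall | r0:Mul2,r1:11,r2:Mul1,r3:14
c9: stall | r0:Mul2,r1:11,r2:Mul1,r3:14
c10: CDB Add2=-4; stall | r0:Mul2,r1:11,r2:Mul1,r3:14
c11: CDB Add3=13; stall | r0:Mul2,r1:11,r2:Mul1,r3:14
c12: stall | r0:Mul2,r1:11,r2:Mul1,r3:14
c13: stall | r0:Mul2,r1:11,r2:Mul1,r3:14
c14: stall | r0:Mul2,r1:11,r2:Mul1,r3:14
c15: CDB Mul2=-56; issue MUL r3<-Mul2 | r0:-56,r1:11,r2:Mul1,r3:Mul2
c16: CDB Mul1=143 | r0:-56,r1:11,r2:143,r3:Mul2

STATUS = TAG Mul2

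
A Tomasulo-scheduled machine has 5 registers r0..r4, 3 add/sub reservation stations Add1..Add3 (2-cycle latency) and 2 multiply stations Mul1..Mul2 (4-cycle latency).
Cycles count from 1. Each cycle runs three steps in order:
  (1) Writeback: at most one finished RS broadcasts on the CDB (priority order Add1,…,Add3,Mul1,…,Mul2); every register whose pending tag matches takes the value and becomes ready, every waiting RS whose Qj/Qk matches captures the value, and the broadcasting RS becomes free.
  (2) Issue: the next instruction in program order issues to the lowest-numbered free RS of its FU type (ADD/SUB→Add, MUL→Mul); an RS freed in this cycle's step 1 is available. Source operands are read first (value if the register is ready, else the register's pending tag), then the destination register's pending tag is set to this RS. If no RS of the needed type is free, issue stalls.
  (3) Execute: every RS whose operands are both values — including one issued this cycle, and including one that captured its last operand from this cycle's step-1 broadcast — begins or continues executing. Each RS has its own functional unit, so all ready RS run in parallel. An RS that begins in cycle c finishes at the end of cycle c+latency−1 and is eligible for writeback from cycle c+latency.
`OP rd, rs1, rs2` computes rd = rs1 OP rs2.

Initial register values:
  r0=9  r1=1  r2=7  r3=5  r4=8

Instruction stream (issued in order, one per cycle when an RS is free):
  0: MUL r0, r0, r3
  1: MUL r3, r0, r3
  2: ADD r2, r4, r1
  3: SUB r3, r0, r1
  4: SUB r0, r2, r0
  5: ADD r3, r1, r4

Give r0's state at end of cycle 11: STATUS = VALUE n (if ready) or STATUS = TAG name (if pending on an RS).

cycle 1: issue MUL r0<-Mul1 // r0:Mul1,r1:1,r2:7,r3:5,r4:8
cycle 2: issue MUL r3<-Mul2 // r0:Mul1,r1:1,r2:7,r3:Mul2,r4:8
cycle 3: issue ADD r2<-Add1 // r0:Mul1,r1:1,r2:Add1,r3:Mul2,r4:8
cycle 4: issue SUB r3<-Add2 // r0:Mul1,r1:1,r2:Add1,r3:Add2,r4:8
cycle 5: CDB Add1=9; issue SUB r0<-Add1 // r0:Add1,r1:1,r2:9,r3:Add2,r4:8
cycle 6: CDB Mul1=45; issue ADD r3<-Add3 // r0:Add1,r1:1,r2:9,r3:Add3,r4:8
cycle 7: - // r0:Add1,r1:1,r2:9,r3:Add3,r4:8
cycle 8: CDB Add1=-36 // r0:-36,r1:1,r2:9,r3:Add3,r4:8
cycle 9: CDB Add2=44 // r0:-36,r1:1,r2:9,r3:Add3,r4:8
cycle 10: CDB Add3=9 // r0:-36,r1:1,r2:9,r3:9,r4:8
cycle 11: CDB Mul2=225 // r0:-36,r1:1,r2:9,r3:9,r4:8

STATUS = VALUE -36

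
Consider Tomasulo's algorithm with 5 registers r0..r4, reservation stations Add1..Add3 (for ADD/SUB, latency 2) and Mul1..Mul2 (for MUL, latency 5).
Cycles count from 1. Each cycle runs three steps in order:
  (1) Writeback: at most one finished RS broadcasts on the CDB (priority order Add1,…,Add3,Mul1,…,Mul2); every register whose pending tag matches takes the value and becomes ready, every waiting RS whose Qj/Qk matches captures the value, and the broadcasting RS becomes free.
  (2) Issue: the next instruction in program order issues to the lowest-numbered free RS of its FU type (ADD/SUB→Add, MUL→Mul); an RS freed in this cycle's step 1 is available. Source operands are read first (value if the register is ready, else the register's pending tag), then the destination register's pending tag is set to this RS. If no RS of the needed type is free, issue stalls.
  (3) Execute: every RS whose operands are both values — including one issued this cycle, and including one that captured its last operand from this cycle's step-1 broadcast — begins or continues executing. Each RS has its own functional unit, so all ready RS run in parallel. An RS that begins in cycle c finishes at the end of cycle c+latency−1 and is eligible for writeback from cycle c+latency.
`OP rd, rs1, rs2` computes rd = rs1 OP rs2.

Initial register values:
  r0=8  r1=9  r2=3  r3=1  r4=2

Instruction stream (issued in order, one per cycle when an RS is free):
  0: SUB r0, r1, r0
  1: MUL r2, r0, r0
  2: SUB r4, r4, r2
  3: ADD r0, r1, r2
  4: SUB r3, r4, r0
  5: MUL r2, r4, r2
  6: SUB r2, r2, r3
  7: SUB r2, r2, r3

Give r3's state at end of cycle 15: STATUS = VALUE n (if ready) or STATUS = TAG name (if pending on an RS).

STATUS = VALUE -9

  c1: issue SUB r0<-Add1  regs: r0:Add1,r1:9,r2:3,r3:1,r4:2
  c2: issue MUL r2<-Mul1  regs: r0:Add1,r1:9,r2:Mul1,r3:1,r4:2
  c3: CDB Add1=1; issue SUB r4<-Add1  regs: r0:1,r1:9,r2:Mul1,r3:1,r4:Add1
  c4: issue ADD r0<-Add2  regs: r0:Add2,r1:9,r2:Mul1,r3:1,r4:Add1
  c5: issue SUB r3<-Add3  regs: r0:Add2,r1:9,r2:Mul1,r3:Add3,r4:Add1
  c6: issue MUL r2<-Mul2  regs: r0:Add2,r1:9,r2:Mul2,r3:Add3,r4:Add1
  c7: stall  regs: r0:Add2,r1:9,r2:Mul2,r3:Add3,r4:Add1
  c8: CDB Mul1=1; stall  regs: r0:Add2,r1:9,r2:Mul2,r3:Add3,r4:Add1
  c9: stall  regs: r0:Add2,r1:9,r2:Mul2,r3:Add3,r4:Add1
  c10: CDB Add1=1; issue SUB r2<-Add1  regs: r0:Add2,r1:9,r2:Add1,r3:Add3,r4:1
  c11: CDB Add2=10; issue SUB r2<-Add2  regs: r0:10,r1:9,r2:Add2,r3:Add3,r4:1
  c12: -  regs: r0:10,r1:9,r2:Add2,r3:Add3,r4:1
  c13: CDB Add3=-9  regs: r0:10,r1:9,r2:Add2,r3:-9,r4:1
  c14: -  regs: r0:10,r1:9,r2:Add2,r3:-9,r4:1
  c15: CDB Mul2=1  regs: r0:10,r1:9,r2:Add2,r3:-9,r4:1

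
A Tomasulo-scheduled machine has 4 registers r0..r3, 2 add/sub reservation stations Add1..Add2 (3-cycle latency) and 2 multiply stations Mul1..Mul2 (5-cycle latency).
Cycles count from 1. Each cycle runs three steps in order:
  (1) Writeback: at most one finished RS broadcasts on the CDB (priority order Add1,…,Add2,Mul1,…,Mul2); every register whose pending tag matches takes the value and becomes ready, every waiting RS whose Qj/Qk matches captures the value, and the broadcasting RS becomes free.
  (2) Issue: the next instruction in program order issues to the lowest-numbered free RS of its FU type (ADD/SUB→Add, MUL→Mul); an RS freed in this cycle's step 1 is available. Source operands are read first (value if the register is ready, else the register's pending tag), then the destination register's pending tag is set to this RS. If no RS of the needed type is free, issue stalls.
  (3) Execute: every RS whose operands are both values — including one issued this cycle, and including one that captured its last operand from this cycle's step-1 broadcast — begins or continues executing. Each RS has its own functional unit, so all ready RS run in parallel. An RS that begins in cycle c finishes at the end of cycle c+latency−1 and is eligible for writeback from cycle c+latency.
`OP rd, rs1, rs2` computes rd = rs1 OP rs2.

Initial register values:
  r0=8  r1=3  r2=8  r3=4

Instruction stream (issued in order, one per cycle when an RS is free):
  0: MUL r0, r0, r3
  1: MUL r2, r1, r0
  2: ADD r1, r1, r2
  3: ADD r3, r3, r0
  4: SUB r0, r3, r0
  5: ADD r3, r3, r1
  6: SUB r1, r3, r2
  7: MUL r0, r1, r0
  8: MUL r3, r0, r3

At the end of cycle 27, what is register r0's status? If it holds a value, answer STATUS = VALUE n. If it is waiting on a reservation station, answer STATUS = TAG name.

  c1: issue MUL r0<-Mul1  regs: r0:Mul1,r1:3,r2:8,r3:4
  c2: issue MUL r2<-Mul2  regs: r0:Mul1,r1:3,r2:Mul2,r3:4
  c3: issue ADD r1<-Add1  regs: r0:Mul1,r1:Add1,r2:Mul2,r3:4
  c4: issue ADD r3<-Add2  regs: r0:Mul1,r1:Add1,r2:Mul2,r3:Add2
  c5: stall  regs: r0:Mul1,r1:Add1,r2:Mul2,r3:Add2
  c6: CDB Mul1=32; stall  regs: r0:32,r1:Add1,r2:Mul2,r3:Add2
  c7: stall  regs: r0:32,r1:Add1,r2:Mul2,r3:Add2
  c8: stall  regs: r0:32,r1:Add1,r2:Mul2,r3:Add2
  c9: CDB Add2=36; issue SUB r0<-Add2  regs: r0:Add2,r1:Add1,r2:Mul2,r3:36
  c10: stall  regs: r0:Add2,r1:Add1,r2:Mul2,r3:36
  c11: CDB Mul2=96; stall  regs: r0:Add2,r1:Add1,r2:96,r3:36
  c12: CDB Add2=4; issue ADD r3<-Add2  regs: r0:4,r1:Add1,r2:96,r3:Add2
  c13: stall  regs: r0:4,r1:Add1,r2:96,r3:Add2
  c14: CDB Add1=99; issue SUB r1<-Add1  regs: r0:4,r1:Add1,r2:96,r3:Add2
  c15: issue MUL r0<-Mul1  regs: r0:Mul1,r1:Add1,r2:96,r3:Add2
  c16: issue MUL r3<-Mul2  regs: r0:Mul1,r1:Add1,r2:96,r3:Mul2
  c17: CDB Add2=135  regs: r0:Mul1,r1:Add1,r2:96,r3:Mul2
  c18: -  regs: r0:Mul1,r1:Add1,r2:96,r3:Mul2
  c19: -  regs: r0:Mul1,r1:Add1,r2:96,r3:Mul2
  c20: CDB Add1=39  regs: r0:Mul1,r1:39,r2:96,r3:Mul2
  c21: -  regs: r0:Mul1,r1:39,r2:96,r3:Mul2
  c22: -  regs: r0:Mul1,r1:39,r2:96,r3:Mul2
  c23: -  regs: r0:Mul1,r1:39,r2:96,r3:Mul2
  c24: -  regs: r0:Mul1,r1:39,r2:96,r3:Mul2
  c25: CDB Mul1=156  regs: r0:156,r1:39,r2:96,r3:Mul2
  c26: -  regs: r0:156,r1:39,r2:96,r3:Mul2
  c27: -  regs: r0:156,r1:39,r2:96,r3:Mul2

STATUS = VALUE 156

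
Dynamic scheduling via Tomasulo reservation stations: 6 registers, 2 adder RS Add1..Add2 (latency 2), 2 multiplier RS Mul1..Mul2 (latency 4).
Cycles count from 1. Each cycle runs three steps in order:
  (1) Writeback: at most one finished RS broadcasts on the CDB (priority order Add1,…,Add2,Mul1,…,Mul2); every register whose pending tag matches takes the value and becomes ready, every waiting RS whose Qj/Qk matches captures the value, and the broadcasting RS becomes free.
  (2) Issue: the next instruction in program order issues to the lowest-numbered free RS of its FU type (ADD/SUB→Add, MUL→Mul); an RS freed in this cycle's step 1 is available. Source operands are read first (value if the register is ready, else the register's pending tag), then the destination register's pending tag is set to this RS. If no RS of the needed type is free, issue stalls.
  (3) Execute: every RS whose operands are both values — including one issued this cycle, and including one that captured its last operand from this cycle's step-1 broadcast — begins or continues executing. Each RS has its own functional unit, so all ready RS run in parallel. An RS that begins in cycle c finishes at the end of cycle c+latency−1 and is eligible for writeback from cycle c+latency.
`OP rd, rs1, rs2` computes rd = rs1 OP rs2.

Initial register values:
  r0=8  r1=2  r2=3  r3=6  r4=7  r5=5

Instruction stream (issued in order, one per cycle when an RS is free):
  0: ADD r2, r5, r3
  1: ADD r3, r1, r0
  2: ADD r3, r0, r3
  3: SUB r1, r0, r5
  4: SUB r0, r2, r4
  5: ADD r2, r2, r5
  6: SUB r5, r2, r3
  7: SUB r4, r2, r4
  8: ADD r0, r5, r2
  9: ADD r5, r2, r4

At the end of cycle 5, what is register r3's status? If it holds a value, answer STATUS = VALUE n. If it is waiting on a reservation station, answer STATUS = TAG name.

  c1: issue ADD r2<-Add1  regs: r0:8,r1:2,r2:Add1,r3:6,r4:7,r5:5
  c2: issue ADD r3<-Add2  regs: r0:8,r1:2,r2:Add1,r3:Add2,r4:7,r5:5
  c3: CDB Add1=11; issue ADD r3<-Add1  regs: r0:8,r1:2,r2:11,r3:Add1,r4:7,r5:5
  c4: CDB Add2=10; issue SUB r1<-Add2  regs: r0:8,r1:Add2,r2:11,r3:Add1,r4:7,r5:5
  c5: stall  regs: r0:8,r1:Add2,r2:11,r3:Add1,r4:7,r5:5

STATUS = TAG Add1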